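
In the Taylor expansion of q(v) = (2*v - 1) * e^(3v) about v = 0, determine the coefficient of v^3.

Shift and add copies of the series according to the polynomial's terms.

9/2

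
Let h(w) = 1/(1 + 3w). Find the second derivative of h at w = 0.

18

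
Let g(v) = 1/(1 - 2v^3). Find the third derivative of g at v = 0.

12

From the series, [v^3] g = 2; multiply by 3! = 6 to get 12.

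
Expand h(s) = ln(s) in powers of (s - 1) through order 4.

-(s - 1)^4/4 + (s - 1)^3/3 - (s - 1)^2/2 + (s - 1)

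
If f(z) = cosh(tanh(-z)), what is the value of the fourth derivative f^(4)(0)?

-7

Plug the Maclaurin series of the inner function into that of the outer and collect terms.
The coefficient of z^4 in the expansion is -7/24, so f^(4)(0) = 4! * (-7/24) = -7.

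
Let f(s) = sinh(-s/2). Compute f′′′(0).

-1/8

From the series, [s^3] f = -1/48; multiply by 3! = 6 to get -1/8.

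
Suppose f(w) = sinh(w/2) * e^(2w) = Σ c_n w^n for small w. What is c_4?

Write out both Maclaurin series and multiply, keeping only the needed powers.
f(0) = 0
f′(0) = 1/2
f′′(0) = 2
f′′′(0) = 49/8
f^(4)(0) = 17
So c_4 = f^(4)(0)/4! = 17/24.

17/24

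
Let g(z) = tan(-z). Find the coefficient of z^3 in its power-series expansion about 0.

-1/3

g(0) = 0
g′(0) = -1
g′′(0) = 0
g′′′(0) = -2
So c_3 = g′′′(0)/3! = -1/3.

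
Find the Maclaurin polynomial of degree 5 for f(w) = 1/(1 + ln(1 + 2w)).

Compose series: expand the inner function first, then feed it into the outer expansion.
f(0) = 1
f′(0) = -2
f′′(0) = 12
f′′′(0) = -112
f^(4)(0) = 1408
f^(5)(0) = -1800*2^(13/14)*3^(45/56)*5^(38/63)*7^(1/126)

-15*2^(13/14)*3^(45/56)*5^(38/63)*7^(1/126)*w^5 + 176*w^4/3 - 56*w^3/3 + 6*w^2 - 2*w + 1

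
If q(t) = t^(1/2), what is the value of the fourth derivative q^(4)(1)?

-15/16

The coefficient of (t - 1)^4 in the expansion is -5/128, so q^(4)(1) = 4! * (-5/128) = -15/16.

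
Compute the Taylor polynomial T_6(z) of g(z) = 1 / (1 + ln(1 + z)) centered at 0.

3289*z^6/360 - 347*z^5/60 + 11*z^4/3 - 7*z^3/3 + 3*z^2/2 - z + 1

Expand as Σ (-1)^k u^k with u equal to the inner function's series.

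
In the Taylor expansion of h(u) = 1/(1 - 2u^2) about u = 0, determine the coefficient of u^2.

2

[u^0] = 1;  [u^1] = 0;  [u^2] = 2.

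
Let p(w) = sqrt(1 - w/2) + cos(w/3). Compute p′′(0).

Combine the two series term by term.
The coefficient of w^2 in the expansion is -25/288, so p′′(0) = 2! * (-25/288) = -25/144.

-25/144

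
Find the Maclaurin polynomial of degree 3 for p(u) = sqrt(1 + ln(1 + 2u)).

Plug the Maclaurin series of the inner function into that of the outer and collect terms.
p(0) = 1
p′(0) = 1
p′′(0) = -3
p′′′(0) = 17
Then c_k = p^(k)(0)/k! gives each Taylor coefficient.

17*u^3/6 - 3*u^2/2 + u + 1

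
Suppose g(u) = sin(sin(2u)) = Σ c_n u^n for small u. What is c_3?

-8/3

Compose series: expand the inner function first, then feed it into the outer expansion.
g(0) = 0
g′(0) = 2
g′′(0) = 0
g′′′(0) = -16
So c_3 = g′′′(0)/3! = -8/3.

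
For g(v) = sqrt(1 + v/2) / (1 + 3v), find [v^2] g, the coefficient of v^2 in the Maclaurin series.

263/32

Expand each factor separately, then convolve coefficients.
g(0) = 1
g′(0) = -11/4
g′′(0) = 263/16
So c_2 = g′′(0)/2! = 263/32.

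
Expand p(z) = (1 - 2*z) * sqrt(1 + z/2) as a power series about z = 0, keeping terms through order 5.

Shift and add copies of the series according to the polynomial's terms.
p(0) = 1
p′(0) = -7/4
p′′(0) = -17/16
p′′′(0) = 27/64
p^(4)(0) = -111/256
p^(5)(0) = 705/1024

47*z^5/8192 - 37*z^4/2048 + 9*z^3/128 - 17*z^2/32 - 7*z/4 + 1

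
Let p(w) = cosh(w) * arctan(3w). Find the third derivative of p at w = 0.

-45

Write out both Maclaurin series and multiply, keeping only the needed powers.
The coefficient of w^3 in the expansion is -15/2, so p′′′(0) = 3! * (-15/2) = -45.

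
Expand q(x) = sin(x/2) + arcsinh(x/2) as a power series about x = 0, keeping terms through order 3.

Expand each term separately and add.
q(0) = 0
q′(0) = 1
q′′(0) = 0
q′′′(0) = -1/4

-x^3/24 + x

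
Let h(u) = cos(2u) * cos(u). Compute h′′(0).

Write out both Maclaurin series and multiply, keeping only the needed powers.
The coefficient of u^2 in the expansion is -5/2, so h′′(0) = 2! * (-5/2) = -5.

-5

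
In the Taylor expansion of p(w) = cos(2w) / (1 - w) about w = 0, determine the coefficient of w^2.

Write out both Maclaurin series and multiply, keeping only the needed powers.
p(0) = 1
p′(0) = 1
p′′(0) = -2

-1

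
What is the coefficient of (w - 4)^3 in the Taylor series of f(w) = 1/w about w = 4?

Apply the Taylor formula c_k = f^(k)(a)/k!.
So c_3 = f′′′(4)/3! = -1/256.

-1/256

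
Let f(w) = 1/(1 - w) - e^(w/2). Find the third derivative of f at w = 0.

47/8

Combine the two series term by term.
The coefficient of w^3 in the expansion is 47/48, so f′′′(0) = 3! * (47/48) = 47/8.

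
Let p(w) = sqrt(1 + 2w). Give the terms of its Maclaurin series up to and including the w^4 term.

-5*w^4/8 + w^3/2 - w^2/2 + w + 1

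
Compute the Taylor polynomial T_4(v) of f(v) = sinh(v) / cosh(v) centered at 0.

-v^3/3 + v

Invert the denominator's series and multiply.
f(0) = 0
f′(0) = 1
f′′(0) = 0
f′′′(0) = -2
f^(4)(0) = 0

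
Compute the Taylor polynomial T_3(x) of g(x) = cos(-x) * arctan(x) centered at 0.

-5*x^3/6 + x

Expand each factor separately, then convolve coefficients.
[x^0] = 0;  [x^1] = 1;  [x^2] = 0;  [x^3] = -5/6.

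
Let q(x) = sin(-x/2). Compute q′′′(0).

1/8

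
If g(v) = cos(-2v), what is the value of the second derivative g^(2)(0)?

From the series, [v^2] g = -2; multiply by 2! = 2 to get -4.

-4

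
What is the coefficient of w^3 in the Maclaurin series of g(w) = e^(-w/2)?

-1/48

g(0) = 1
g′(0) = -1/2
g′′(0) = 1/4
g′′′(0) = -1/8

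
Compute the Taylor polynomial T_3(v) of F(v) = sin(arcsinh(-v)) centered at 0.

v^3/3 - v

Compose series: expand the inner function first, then feed it into the outer expansion.
[v^0] = 0;  [v^1] = -1;  [v^2] = 0;  [v^3] = 1/3.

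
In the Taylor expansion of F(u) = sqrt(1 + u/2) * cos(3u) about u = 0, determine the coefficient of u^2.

Take the Cauchy product of the two expansions.
[u^0] = 1;  [u^1] = 1/4;  [u^2] = -145/32.

-145/32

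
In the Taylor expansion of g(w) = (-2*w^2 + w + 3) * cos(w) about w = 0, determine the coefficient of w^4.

Shift and add copies of the series according to the polynomial's terms.
[w^0] = 3;  [w^1] = 1;  [w^2] = -7/2;  [w^3] = -1/2;  [w^4] = 9/8.
So c_4 = g^(4)(0)/4! = 9/8.

9/8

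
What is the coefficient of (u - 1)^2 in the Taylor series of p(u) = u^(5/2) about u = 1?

Compute the successive derivatives at the expansion point and divide by k!.
[(u - 1)^0] = 1;  [(u - 1)^1] = 5/2;  [(u - 1)^2] = 15/8.

15/8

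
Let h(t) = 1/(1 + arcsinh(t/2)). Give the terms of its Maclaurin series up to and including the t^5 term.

-23*t^5/1280 + t^4/24 - 5*t^3/48 + t^2/4 - t/2 + 1

Substitute the inner expansion into the outer series and collect powers.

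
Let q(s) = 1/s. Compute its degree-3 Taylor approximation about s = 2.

-(s - 2)^3/16 + (s - 2)^2/8 - (s - 2)/4 + 1/2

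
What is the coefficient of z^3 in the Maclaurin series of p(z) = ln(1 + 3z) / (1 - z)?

15/2

Take the Cauchy product of the two expansions.
p(0) = 0
p′(0) = 3
p′′(0) = -3
p′′′(0) = 45
Dividing each by k! gives the coefficients c_0, ..., c_3.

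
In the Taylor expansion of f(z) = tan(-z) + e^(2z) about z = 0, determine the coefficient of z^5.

Expand each term separately and add.

2/15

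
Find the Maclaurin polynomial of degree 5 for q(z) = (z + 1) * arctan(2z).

Multiply each power in the prefactor through the base expansion.
[z^0] = 0;  [z^1] = 2;  [z^2] = 2;  [z^3] = -8/3;  [z^4] = -8/3;  [z^5] = 32/5.

32*z^5/5 - 8*z^4/3 - 8*z^3/3 + 2*z^2 + 2*z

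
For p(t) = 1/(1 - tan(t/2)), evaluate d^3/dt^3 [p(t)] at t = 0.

Plug the Maclaurin series of the inner function into that of the outer and collect terms.
From the series, [t^3] p = 1/6; multiply by 3! = 6 to get 1.

1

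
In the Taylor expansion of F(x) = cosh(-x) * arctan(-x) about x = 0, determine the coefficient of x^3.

Take the Cauchy product of the two expansions.
F(0) = 0
F′(0) = -1
F′′(0) = 0
F′′′(0) = -1
So c_3 = F′′′(0)/3! = -1/6.

-1/6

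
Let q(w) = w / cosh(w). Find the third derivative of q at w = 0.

Write the quotient as an unknown series and match coefficients against numerator = denominator · series.
The coefficient of w^3 in the expansion is -1/2, so q′′′(0) = 3! * (-1/2) = -3.

-3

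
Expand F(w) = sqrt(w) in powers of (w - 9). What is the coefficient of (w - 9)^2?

-1/216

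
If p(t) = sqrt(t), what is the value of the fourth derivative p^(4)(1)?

The coefficient of (t - 1)^4 in the expansion is -5/128, so p^(4)(1) = 4! * (-5/128) = -15/16.

-15/16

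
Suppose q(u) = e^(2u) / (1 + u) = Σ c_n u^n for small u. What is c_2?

1

Multiply the two series term by term and collect like powers.
q(0) = 1
q′(0) = 1
q′′(0) = 2
The Taylor polynomial is Σ q^(k)(0)/k! · u^k.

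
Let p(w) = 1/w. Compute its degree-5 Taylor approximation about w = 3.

[(w - 3)^0] = 1/3;  [(w - 3)^1] = -1/9;  [(w - 3)^2] = 1/27;  [(w - 3)^3] = -1/81;  [(w - 3)^4] = 1/243;  [(w - 3)^5] = -1/729.

-(w - 3)^5/729 + (w - 3)^4/243 - (w - 3)^3/81 + (w - 3)^2/27 - (w - 3)/9 + 1/3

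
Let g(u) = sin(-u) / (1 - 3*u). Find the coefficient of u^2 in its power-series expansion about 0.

Use 1/(1 - r) = Σ r^k on the denominator, then take the Cauchy product.
g(0) = 0
g′(0) = -1
g′′(0) = -6
So c_2 = g′′(0)/2! = -3.

-3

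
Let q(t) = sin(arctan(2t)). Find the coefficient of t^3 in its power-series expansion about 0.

-4

Substitute the inner expansion into the outer series and collect powers.
q(0) = 0
q′(0) = 2
q′′(0) = 0
q′′′(0) = -24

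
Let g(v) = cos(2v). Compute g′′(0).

Compute the successive derivatives at the expansion point and divide by k!.
From the series, [v^2] g = -2; multiply by 2! = 2 to get -4.

-4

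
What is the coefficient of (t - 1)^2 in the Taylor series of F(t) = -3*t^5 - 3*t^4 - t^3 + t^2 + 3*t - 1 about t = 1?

Use the known series and substitute for the argument.
[(t - 1)^0] = -4;  [(t - 1)^1] = -25;  [(t - 1)^2] = -50.

-50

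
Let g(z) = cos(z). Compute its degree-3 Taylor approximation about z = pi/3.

sqrt(3)*(z - pi/3)^3/12 - (z - pi/3)^2/4 - sqrt(3)*(z - pi/3)/2 + 1/2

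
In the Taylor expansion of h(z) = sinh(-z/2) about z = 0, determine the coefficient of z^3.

-1/48

Apply the Taylor formula c_k = f^(k)(a)/k!.
h(0) = 0
h′(0) = -1/2
h′′(0) = 0
h′′′(0) = -1/8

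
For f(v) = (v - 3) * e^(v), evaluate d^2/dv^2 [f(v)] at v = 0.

-1

Distribute the polynomial across the series and collect like powers.
From the series, [v^2] f = -1/2; multiply by 2! = 2 to get -1.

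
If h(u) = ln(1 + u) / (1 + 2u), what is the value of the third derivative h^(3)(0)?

Take the Cauchy product of the two expansions.
From the series, [u^3] h = 16/3; multiply by 3! = 6 to get 32.

32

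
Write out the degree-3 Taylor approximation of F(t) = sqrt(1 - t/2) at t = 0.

Use the known series and substitute for the argument.
F(0) = 1
F′(0) = -1/4
F′′(0) = -1/16
F′′′(0) = -3/64
Then c_k = F^(k)(0)/k! gives each Taylor coefficient.

-t^3/128 - t^2/32 - t/4 + 1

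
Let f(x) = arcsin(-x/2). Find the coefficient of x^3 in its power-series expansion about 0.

[x^0] = 0;  [x^1] = -1/2;  [x^2] = 0;  [x^3] = -1/48.

-1/48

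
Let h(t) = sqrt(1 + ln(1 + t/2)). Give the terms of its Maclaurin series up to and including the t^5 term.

1609*t^5/122880 - 143*t^4/6144 + 17*t^3/384 - 3*t^2/32 + t/4 + 1

Substitute the inner expansion into the outer series and collect powers.
h(0) = 1
h′(0) = 1/4
h′′(0) = -3/16
h′′′(0) = 17/64
h^(4)(0) = -143/256
h^(5)(0) = 1609/1024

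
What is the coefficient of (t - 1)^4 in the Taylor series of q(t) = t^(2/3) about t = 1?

Use the known series and substitute for the argument.
q(1) = 1
q′(1) = 2/3
q′′(1) = -2/9
q′′′(1) = 8/27
q^(4)(1) = -56/81

-7/243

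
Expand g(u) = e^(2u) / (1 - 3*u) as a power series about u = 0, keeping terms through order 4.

473*u^4/3 + 157*u^3/3 + 17*u^2 + 5*u + 1

Expand 1/(denominator) as a geometric series and multiply by the numerator's series.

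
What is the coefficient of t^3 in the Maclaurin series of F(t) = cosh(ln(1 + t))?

Let u equal the inner series; expand the outer function in u and truncate.

-1/2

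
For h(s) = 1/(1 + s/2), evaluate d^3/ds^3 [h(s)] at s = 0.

From the series, [s^3] h = -1/8; multiply by 3! = 6 to get -3/4.

-3/4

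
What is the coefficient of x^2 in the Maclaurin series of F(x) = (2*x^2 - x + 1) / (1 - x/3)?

Shift and add copies of the series according to the polynomial's terms.
[x^0] = 1;  [x^1] = -2/3;  [x^2] = 16/9.
So c_2 = F′′(0)/2! = 16/9.

16/9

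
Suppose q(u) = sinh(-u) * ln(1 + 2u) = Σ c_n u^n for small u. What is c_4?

Multiply the two series term by term and collect like powers.
q(0) = 0
q′(0) = 0
q′′(0) = -4
q′′′(0) = 12
q^(4)(0) = -72
Then c_k = q^(k)(0)/k! gives each Taylor coefficient.

-3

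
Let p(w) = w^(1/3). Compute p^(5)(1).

The coefficient of (w - 1)^5 in the expansion is 22/729, so p^(5)(1) = 5! * (22/729) = 880/243.

880/243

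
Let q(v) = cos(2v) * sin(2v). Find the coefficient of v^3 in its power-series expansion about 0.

Expand each factor separately, then convolve coefficients.
q(0) = 0
q′(0) = 2
q′′(0) = 0
q′′′(0) = -32
The Taylor polynomial is Σ q^(k)(0)/k! · v^k.

-16/3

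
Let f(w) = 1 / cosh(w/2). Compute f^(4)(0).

Write the quotient as an unknown series and match coefficients against numerator = denominator · series.
The coefficient of w^4 in the expansion is 5/384, so f^(4)(0) = 4! * (5/384) = 5/16.

5/16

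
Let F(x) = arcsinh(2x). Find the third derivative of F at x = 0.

Compute the successive derivatives at the expansion point and divide by k!.
The coefficient of x^3 in the expansion is -4/3, so F′′′(0) = 3! * (-4/3) = -8.

-8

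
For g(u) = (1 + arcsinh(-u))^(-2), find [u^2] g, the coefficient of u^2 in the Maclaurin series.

3

Substitute the inner expansion into the outer series and collect powers.
g(0) = 1
g′(0) = 2
g′′(0) = 6
So c_2 = g′′(0)/2! = 3.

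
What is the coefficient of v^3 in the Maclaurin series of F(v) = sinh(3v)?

F(0) = 0
F′(0) = 3
F′′(0) = 0
F′′′(0) = 27
Then c_k = F^(k)(0)/k! gives each Taylor coefficient.

9/2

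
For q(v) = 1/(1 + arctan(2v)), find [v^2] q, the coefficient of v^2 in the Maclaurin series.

Compose series: expand the inner function first, then feed it into the outer expansion.
q(0) = 1
q′(0) = -2
q′′(0) = 8

4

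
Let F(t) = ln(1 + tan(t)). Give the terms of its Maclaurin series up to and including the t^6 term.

-31*t^6/45 + 2*t^5/3 - 7*t^4/12 + 2*t^3/3 - t^2/2 + t

Let u equal the inner series; expand the outer function in u and truncate.
[t^0] = 0;  [t^1] = 1;  [t^2] = -1/2;  [t^3] = 2/3;  [t^4] = -7/12;  [t^5] = 2/3;  [t^6] = -31/45.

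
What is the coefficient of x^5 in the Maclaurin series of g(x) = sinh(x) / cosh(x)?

2/15

Write the quotient as an unknown series and match coefficients against numerator = denominator · series.
g(0) = 0
g′(0) = 1
g′′(0) = 0
g′′′(0) = -2
g^(4)(0) = 0
g^(5)(0) = 16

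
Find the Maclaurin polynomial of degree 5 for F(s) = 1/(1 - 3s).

243*s^5 + 81*s^4 + 27*s^3 + 9*s^2 + 3*s + 1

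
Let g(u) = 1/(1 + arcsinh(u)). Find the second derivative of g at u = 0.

2

Compose series: expand the inner function first, then feed it into the outer expansion.
The coefficient of u^2 in the expansion is 1, so g′′(0) = 2! * (1) = 2.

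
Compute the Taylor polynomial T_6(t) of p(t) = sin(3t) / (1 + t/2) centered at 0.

-87*t^6/160 + 87*t^5/80 + 15*t^4/8 - 15*t^3/4 - 3*t^2/2 + 3*t

Write out both Maclaurin series and multiply, keeping only the needed powers.
p(0) = 0
p′(0) = 3
p′′(0) = -3
p′′′(0) = -45/2
p^(4)(0) = 45
p^(5)(0) = 261/2
p^(6)(0) = -783/2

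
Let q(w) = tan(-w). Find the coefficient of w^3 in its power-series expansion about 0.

q(0) = 0
q′(0) = -1
q′′(0) = 0
q′′′(0) = -2
Then c_k = q^(k)(0)/k! gives each Taylor coefficient.

-1/3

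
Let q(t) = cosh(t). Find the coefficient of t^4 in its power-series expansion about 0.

Apply the Taylor formula c_k = f^(k)(a)/k!.
q(0) = 1
q′(0) = 0
q′′(0) = 1
q′′′(0) = 0
q^(4)(0) = 1
Dividing each by k! gives the coefficients c_0, ..., c_4.

1/24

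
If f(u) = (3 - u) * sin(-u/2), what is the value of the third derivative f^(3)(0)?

Shift and add copies of the series according to the polynomial's terms.
The coefficient of u^3 in the expansion is 1/16, so f′′′(0) = 3! * (1/16) = 3/8.

3/8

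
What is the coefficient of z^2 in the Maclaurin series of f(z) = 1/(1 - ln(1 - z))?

1/2

Substitute the inner expansion into the outer series and collect powers.
So c_2 = f′′(0)/2! = 1/2.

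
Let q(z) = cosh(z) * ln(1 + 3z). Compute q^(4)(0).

Take the Cauchy product of the two expansions.
From the series, [z^4] q = -45/2; multiply by 4! = 24 to get -540.

-540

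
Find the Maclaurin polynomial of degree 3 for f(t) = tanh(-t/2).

t^3/24 - t/2

f(0) = 0
f′(0) = -1/2
f′′(0) = 0
f′′′(0) = 1/4
Dividing each by k! gives the coefficients c_0, ..., c_3.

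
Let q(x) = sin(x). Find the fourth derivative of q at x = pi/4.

The coefficient of (x - pi/4)^4 in the expansion is sqrt(2)/48, so q^(4)(pi/4) = 4! * (sqrt(2)/48) = sqrt(2)/2.

sqrt(2)/2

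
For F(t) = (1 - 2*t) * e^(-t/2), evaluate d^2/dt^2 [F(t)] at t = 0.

9/4

Multiply each power in the prefactor through the base expansion.
From the series, [t^2] F = 9/8; multiply by 2! = 2 to get 9/4.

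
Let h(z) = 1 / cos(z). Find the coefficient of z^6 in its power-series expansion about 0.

61/720

Write the quotient as an unknown series and match coefficients against numerator = denominator · series.
h(0) = 1
h′(0) = 0
h′′(0) = 1
h′′′(0) = 0
h^(4)(0) = 5
h^(5)(0) = 0
h^(6)(0) = 61
So c_6 = h^(6)(0)/6! = 61/720.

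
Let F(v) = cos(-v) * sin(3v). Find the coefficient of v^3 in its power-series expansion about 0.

Multiply the two series term by term and collect like powers.
[v^0] = 0;  [v^1] = 3;  [v^2] = 0;  [v^3] = -6.

-6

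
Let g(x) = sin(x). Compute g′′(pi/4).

The coefficient of (x - pi/4)^2 in the expansion is -sqrt(2)/4, so g′′(pi/4) = 2! * (-sqrt(2)/4) = -sqrt(2)/2.

-sqrt(2)/2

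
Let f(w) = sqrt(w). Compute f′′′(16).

Differentiate repeatedly and evaluate at the center.
From the series, [(w - 16)^3] f = 1/16384; multiply by 3! = 6 to get 3/8192.

3/8192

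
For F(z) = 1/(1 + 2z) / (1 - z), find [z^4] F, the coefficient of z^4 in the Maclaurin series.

11

Multiply the two series term by term and collect like powers.
[z^0] = 1;  [z^1] = -1;  [z^2] = 3;  [z^3] = -5;  [z^4] = 11.
So c_4 = F^(4)(0)/4! = 11.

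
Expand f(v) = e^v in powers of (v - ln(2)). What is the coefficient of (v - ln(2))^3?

Apply the Taylor formula c_k = f^(k)(a)/k!.

1/3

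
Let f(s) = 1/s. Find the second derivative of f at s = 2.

Use the known series and substitute for the argument.
The coefficient of (s - 2)^2 in the expansion is 1/8, so f′′(2) = 2! * (1/8) = 1/4.

1/4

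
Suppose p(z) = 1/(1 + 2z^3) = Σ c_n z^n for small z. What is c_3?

-2

Compute the successive derivatives at the expansion point and divide by k!.
So c_3 = p′′′(0)/3! = -2.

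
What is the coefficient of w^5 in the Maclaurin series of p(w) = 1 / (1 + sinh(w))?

-181/120

Use the geometric series for the reciprocal, then substitute.
p(0) = 1
p′(0) = -1
p′′(0) = 2
p′′′(0) = -7
p^(4)(0) = 32
p^(5)(0) = -181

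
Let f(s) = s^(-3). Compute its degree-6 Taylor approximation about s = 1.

[(s - 1)^0] = 1;  [(s - 1)^1] = -3;  [(s - 1)^2] = 6;  [(s - 1)^3] = -10;  [(s - 1)^4] = 15;  [(s - 1)^5] = -21;  [(s - 1)^6] = 28.

28*(s - 1)^6 - 21*(s - 1)^5 + 15*(s - 1)^4 - 10*(s - 1)^3 + 6*(s - 1)^2 - 3*(s - 1) + 1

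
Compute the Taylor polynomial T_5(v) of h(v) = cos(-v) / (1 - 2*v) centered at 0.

337*v^5/12 + 337*v^4/24 + 7*v^3 + 7*v^2/2 + 2*v + 1

Multiply the numerator's expansion by the denominator's geometric series.
h(0) = 1
h′(0) = 2
h′′(0) = 7
h′′′(0) = 42
h^(4)(0) = 337
h^(5)(0) = 3370
The Taylor polynomial is Σ h^(k)(0)/k! · v^k.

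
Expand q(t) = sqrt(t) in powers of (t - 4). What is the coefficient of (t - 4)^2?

-1/64

Use the known series and substitute for the argument.
[(t - 4)^0] = 2;  [(t - 4)^1] = 1/4;  [(t - 4)^2] = -1/64.
So c_2 = q′′(4)/2! = -1/64.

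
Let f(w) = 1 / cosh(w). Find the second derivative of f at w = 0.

-1

Divide the numerator series by the denominator series (power-series long division).
The coefficient of w^2 in the expansion is -1/2, so f′′(0) = 2! * (-1/2) = -1.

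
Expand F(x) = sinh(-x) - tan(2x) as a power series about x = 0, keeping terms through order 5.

-171*x^5/40 - 17*x^3/6 - 3*x

Add the two expansions coefficient-wise.
F(0) = 0
F′(0) = -3
F′′(0) = 0
F′′′(0) = -17
F^(4)(0) = 0
F^(5)(0) = -513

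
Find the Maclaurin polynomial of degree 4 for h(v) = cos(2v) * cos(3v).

Expand each factor separately, then convolve coefficients.
[v^0] = 1;  [v^1] = 0;  [v^2] = -13/2;  [v^3] = 0;  [v^4] = 313/24.

313*v^4/24 - 13*v^2/2 + 1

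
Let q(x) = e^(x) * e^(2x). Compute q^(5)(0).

Write out both Maclaurin series and multiply, keeping only the needed powers.
From the series, [x^5] q = 81/40; multiply by 5! = 120 to get 243.

243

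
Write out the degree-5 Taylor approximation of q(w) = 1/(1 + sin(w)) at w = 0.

Substitute the inner expansion into the outer series and collect powers.
q(0) = 1
q′(0) = -1
q′′(0) = 2
q′′′(0) = -5
q^(4)(0) = 16
q^(5)(0) = -61
Then c_k = q^(k)(0)/k! gives each Taylor coefficient.

-61*w^5/120 + 2*w^4/3 - 5*w^3/6 + w^2 - w + 1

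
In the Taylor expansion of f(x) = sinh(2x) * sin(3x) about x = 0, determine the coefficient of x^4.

Take the Cauchy product of the two expansions.
f(0) = 0
f′(0) = 0
f′′(0) = 12
f′′′(0) = 0
f^(4)(0) = -120
Dividing each by k! gives the coefficients c_0, ..., c_4.

-5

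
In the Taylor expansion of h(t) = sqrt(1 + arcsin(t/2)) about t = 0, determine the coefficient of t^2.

-1/32

Let u equal the inner series; expand the outer function in u and truncate.
h(0) = 1
h′(0) = 1/4
h′′(0) = -1/16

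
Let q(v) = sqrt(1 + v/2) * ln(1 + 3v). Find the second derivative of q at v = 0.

Write out both Maclaurin series and multiply, keeping only the needed powers.
The coefficient of v^2 in the expansion is -15/4, so q′′(0) = 2! * (-15/4) = -15/2.

-15/2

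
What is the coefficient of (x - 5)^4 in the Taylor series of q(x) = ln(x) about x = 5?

-1/2500

q(5) = ln(5)
q′(5) = 1/5
q′′(5) = -1/25
q′′′(5) = 2/125
q^(4)(5) = -6/625
So c_4 = q^(4)(5)/4! = -1/2500.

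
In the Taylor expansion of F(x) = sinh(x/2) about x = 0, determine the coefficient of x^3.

1/48

[x^0] = 0;  [x^1] = 1/2;  [x^2] = 0;  [x^3] = 1/48.
So c_3 = F′′′(0)/3! = 1/48.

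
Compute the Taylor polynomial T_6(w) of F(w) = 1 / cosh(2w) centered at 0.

-244*w^6/45 + 10*w^4/3 - 2*w^2 + 1

Invert the denominator's series and multiply.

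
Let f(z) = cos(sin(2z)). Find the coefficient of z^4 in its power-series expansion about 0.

10/3

Plug the Maclaurin series of the inner function into that of the outer and collect terms.
[z^0] = 1;  [z^1] = 0;  [z^2] = -2;  [z^3] = 0;  [z^4] = 10/3.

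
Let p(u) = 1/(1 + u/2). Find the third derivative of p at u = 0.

The coefficient of u^3 in the expansion is -1/8, so p′′′(0) = 3! * (-1/8) = -3/4.

-3/4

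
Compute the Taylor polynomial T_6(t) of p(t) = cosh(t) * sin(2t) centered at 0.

-19*t^5/60 - t^3/3 + 2*t

Multiply the two series term by term and collect like powers.
p(0) = 0
p′(0) = 2
p′′(0) = 0
p′′′(0) = -2
p^(4)(0) = 0
p^(5)(0) = -38
p^(6)(0) = 0
Then c_k = p^(k)(0)/k! gives each Taylor coefficient.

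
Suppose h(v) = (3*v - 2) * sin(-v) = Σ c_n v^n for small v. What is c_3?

Multiply each power in the prefactor through the base expansion.
[v^0] = 0;  [v^1] = 2;  [v^2] = -3;  [v^3] = -1/3.

-1/3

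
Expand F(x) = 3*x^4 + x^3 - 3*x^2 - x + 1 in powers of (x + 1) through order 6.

[(x + 1)^0] = 1;  [(x + 1)^1] = -4;  [(x + 1)^2] = 12;  [(x + 1)^3] = -11;  [(x + 1)^4] = 3;  [(x + 1)^5] = 0;  [(x + 1)^6] = 0.

3*(x + 1)^4 - 11*(x + 1)^3 + 12*(x + 1)^2 - 4*(x + 1) + 1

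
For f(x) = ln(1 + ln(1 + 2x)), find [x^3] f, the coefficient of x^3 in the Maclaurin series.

Let u equal the inner series; expand the outer function in u and truncate.
[x^0] = 0;  [x^1] = 2;  [x^2] = -4;  [x^3] = 28/3.
So c_3 = f′′′(0)/3! = 28/3.

28/3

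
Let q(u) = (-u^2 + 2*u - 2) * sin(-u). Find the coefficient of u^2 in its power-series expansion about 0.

Distribute the polynomial across the series and collect like powers.
q(0) = 0
q′(0) = 2
q′′(0) = -4
Then c_k = q^(k)(0)/k! gives each Taylor coefficient.

-2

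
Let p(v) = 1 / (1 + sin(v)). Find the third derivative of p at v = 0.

Use the geometric series for the reciprocal, then substitute.
The coefficient of v^3 in the expansion is -5/6, so p′′′(0) = 3! * (-5/6) = -5.

-5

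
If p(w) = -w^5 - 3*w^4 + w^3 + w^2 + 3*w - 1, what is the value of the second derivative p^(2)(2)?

The coefficient of (w - 2)^2 in the expansion is -145, so p′′(2) = 2! * (-145) = -290.

-290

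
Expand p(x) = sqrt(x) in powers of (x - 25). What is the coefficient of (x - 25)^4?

p(25) = 5
p′(25) = 1/10
p′′(25) = -1/500
p′′′(25) = 3/25000
p^(4)(25) = -3/250000

-1/2000000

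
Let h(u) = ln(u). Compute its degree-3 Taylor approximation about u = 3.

(u - 3)^3/81 - (u - 3)^2/18 + (u - 3)/3 + ln(3)

[(u - 3)^0] = ln(3);  [(u - 3)^1] = 1/3;  [(u - 3)^2] = -1/18;  [(u - 3)^3] = 1/81.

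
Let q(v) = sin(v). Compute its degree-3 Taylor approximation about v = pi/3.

-(v - pi/3)^3/12 - sqrt(3)*(v - pi/3)^2/4 + (v - pi/3)/2 + sqrt(3)/2

[(v - pi/3)^0] = sqrt(3)/2;  [(v - pi/3)^1] = 1/2;  [(v - pi/3)^2] = -sqrt(3)/4;  [(v - pi/3)^3] = -1/12.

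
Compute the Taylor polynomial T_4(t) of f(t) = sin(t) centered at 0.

f(0) = 0
f′(0) = 1
f′′(0) = 0
f′′′(0) = -1
f^(4)(0) = 0

-t^3/6 + t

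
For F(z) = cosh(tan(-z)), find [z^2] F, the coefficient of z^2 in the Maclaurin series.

1/2

Substitute the inner expansion into the outer series and collect powers.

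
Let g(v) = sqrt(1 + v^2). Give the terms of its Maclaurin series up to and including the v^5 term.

Differentiate repeatedly and evaluate at the center.
g(0) = 1
g′(0) = 0
g′′(0) = 1
g′′′(0) = 0
g^(4)(0) = -3
g^(5)(0) = 0

-v^4/8 + v^2/2 + 1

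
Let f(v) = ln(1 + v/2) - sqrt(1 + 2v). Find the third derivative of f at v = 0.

Combine the two series term by term.
From the series, [v^3] f = -11/24; multiply by 3! = 6 to get -11/4.

-11/4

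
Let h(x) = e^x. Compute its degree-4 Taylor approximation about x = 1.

e*(x - 1)^4/24 + e*(x - 1)^3/6 + e*(x - 1)^2/2 + e*(x - 1) + e

h(1) = e
h′(1) = e
h′′(1) = e
h′′′(1) = e
h^(4)(1) = e
Then c_k = h^(k)(1)/k! gives each Taylor coefficient.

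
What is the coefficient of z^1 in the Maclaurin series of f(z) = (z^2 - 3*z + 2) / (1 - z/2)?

-2

Distribute the polynomial across the series and collect like powers.
[z^0] = 2;  [z^1] = -2.
So c_1 = f′(0)/1! = -2.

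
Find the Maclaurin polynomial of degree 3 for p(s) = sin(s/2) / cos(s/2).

Write the quotient as an unknown series and match coefficients against numerator = denominator · series.
p(0) = 0
p′(0) = 1/2
p′′(0) = 0
p′′′(0) = 1/4

s^3/24 + s/2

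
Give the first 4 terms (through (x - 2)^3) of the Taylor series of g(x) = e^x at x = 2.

(x - 2)^3*e^(2)/6 + (x - 2)^2*e^(2)/2 + (x - 2)*e^(2) + e^(2)

Differentiate repeatedly and evaluate at the center.
g(2) = e^(2)
g′(2) = e^(2)
g′′(2) = e^(2)
g′′′(2) = e^(2)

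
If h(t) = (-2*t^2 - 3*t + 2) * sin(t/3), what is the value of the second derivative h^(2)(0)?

Multiply each power in the prefactor through the base expansion.
From the series, [t^2] h = -1; multiply by 2! = 2 to get -2.

-2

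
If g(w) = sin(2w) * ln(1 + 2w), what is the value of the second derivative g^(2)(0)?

8

Multiply the two series term by term and collect like powers.
The coefficient of w^2 in the expansion is 4, so g′′(0) = 2! * (4) = 8.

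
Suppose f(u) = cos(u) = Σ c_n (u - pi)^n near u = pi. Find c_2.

1/2

Apply the Taylor formula c_k = f^(k)(a)/k!.
So c_2 = f′′(pi)/2! = 1/2.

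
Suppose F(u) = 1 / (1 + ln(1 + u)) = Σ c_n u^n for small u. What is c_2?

3/2

Write 1/(1+u) = 1 - u + u^2 - u^3 + ... and substitute the series for u.
[u^0] = 1;  [u^1] = -1;  [u^2] = 3/2.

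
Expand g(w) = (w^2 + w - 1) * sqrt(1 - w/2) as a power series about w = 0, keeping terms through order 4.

-75*w^4/2048 - 35*w^3/128 + 25*w^2/32 + 5*w/4 - 1

Distribute the polynomial across the series and collect like powers.
g(0) = -1
g′(0) = 5/4
g′′(0) = 25/16
g′′′(0) = -105/64
g^(4)(0) = -225/256
Dividing each by k! gives the coefficients c_0, ..., c_4.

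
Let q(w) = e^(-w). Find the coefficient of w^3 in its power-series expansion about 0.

-1/6

[w^0] = 1;  [w^1] = -1;  [w^2] = 1/2;  [w^3] = -1/6.
So c_3 = q′′′(0)/3! = -1/6.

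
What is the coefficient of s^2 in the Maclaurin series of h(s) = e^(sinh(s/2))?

Compose series: expand the inner function first, then feed it into the outer expansion.

1/8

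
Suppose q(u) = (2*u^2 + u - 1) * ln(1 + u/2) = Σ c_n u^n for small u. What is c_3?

5/6

Distribute the polynomial across the series and collect like powers.
[u^0] = 0;  [u^1] = -1/2;  [u^2] = 5/8;  [u^3] = 5/6.
So c_3 = q′′′(0)/3! = 5/6.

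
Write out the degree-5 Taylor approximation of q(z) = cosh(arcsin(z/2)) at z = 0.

5*z^4/384 + z^2/8 + 1

Substitute the inner expansion into the outer series and collect powers.
q(0) = 1
q′(0) = 0
q′′(0) = 1/4
q′′′(0) = 0
q^(4)(0) = 5/16
q^(5)(0) = 0
Dividing each by k! gives the coefficients c_0, ..., c_5.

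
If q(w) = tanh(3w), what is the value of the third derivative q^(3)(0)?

Apply the Taylor formula c_k = f^(k)(a)/k!.
The coefficient of w^3 in the expansion is -9, so q′′′(0) = 3! * (-9) = -54.

-54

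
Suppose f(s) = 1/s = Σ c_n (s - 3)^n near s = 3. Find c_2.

Apply the Taylor formula c_k = f^(k)(a)/k!.
f(3) = 1/3
f′(3) = -1/9
f′′(3) = 2/27
Then c_k = f^(k)(3)/k! gives each Taylor coefficient.

1/27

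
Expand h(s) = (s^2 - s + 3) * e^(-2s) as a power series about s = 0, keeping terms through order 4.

16*s^4/3 - 8*s^3 + 9*s^2 - 7*s + 3

Distribute the polynomial across the series and collect like powers.
[s^0] = 3;  [s^1] = -7;  [s^2] = 9;  [s^3] = -8;  [s^4] = 16/3.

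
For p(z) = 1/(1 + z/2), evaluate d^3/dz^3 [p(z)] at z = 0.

-3/4

The coefficient of z^3 in the expansion is -1/8, so p′′′(0) = 3! * (-1/8) = -3/4.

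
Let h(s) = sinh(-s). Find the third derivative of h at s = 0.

The coefficient of s^3 in the expansion is -1/6, so h′′′(0) = 3! * (-1/6) = -1.

-1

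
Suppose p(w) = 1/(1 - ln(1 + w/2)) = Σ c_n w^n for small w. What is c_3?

1/24

Let u equal the inner series; expand the outer function in u and truncate.
[w^0] = 1;  [w^1] = 1/2;  [w^2] = 1/8;  [w^3] = 1/24.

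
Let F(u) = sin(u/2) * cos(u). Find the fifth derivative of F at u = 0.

Multiply the two series term by term and collect like powers.
The coefficient of u^5 in the expansion is 121/3840, so F^(5)(0) = 5! * (121/3840) = 121/32.

121/32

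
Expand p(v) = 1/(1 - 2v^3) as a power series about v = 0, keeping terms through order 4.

2*v^3 + 1

Use the known series and substitute for the argument.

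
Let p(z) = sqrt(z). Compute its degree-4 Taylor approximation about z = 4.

-5*(z - 4)^4/16384 + (z - 4)^3/512 - (z - 4)^2/64 + (z - 4)/4 + 2

Differentiate repeatedly and evaluate at the center.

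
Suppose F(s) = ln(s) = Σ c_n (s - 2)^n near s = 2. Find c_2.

Use the known series and substitute for the argument.
F(2) = ln(2)
F′(2) = 1/2
F′′(2) = -1/4
The Taylor polynomial is Σ F^(k)(2)/k! · (s - 2)^k.

-1/8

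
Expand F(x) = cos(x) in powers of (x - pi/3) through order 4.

[(x - pi/3)^0] = 1/2;  [(x - pi/3)^1] = -sqrt(3)/2;  [(x - pi/3)^2] = -1/4;  [(x - pi/3)^3] = sqrt(3)/12;  [(x - pi/3)^4] = 1/48.

(x - pi/3)^4/48 + sqrt(3)*(x - pi/3)^3/12 - (x - pi/3)^2/4 - sqrt(3)*(x - pi/3)/2 + 1/2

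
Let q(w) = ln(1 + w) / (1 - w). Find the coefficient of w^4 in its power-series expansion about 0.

Expand 1/(denominator) as a geometric series and multiply by the numerator's series.
[w^0] = 0;  [w^1] = 1;  [w^2] = 1/2;  [w^3] = 5/6;  [w^4] = 7/12.

7/12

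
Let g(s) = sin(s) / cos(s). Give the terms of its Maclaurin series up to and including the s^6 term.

2*s^5/15 + s^3/3 + s

Invert the denominator's series and multiply.
[s^0] = 0;  [s^1] = 1;  [s^2] = 0;  [s^3] = 1/3;  [s^4] = 0;  [s^5] = 2/15;  [s^6] = 0.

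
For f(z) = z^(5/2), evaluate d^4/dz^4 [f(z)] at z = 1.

-15/16

From the series, [(z - 1)^4] f = -5/128; multiply by 4! = 24 to get -15/16.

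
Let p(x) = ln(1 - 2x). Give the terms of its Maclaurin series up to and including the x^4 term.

-4*x^4 - 8*x^3/3 - 2*x^2 - 2*x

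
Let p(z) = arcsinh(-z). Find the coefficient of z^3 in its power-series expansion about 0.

Differentiate repeatedly and evaluate at the center.
p(0) = 0
p′(0) = -1
p′′(0) = 0
p′′′(0) = 1
So c_3 = p′′′(0)/3! = 1/6.

1/6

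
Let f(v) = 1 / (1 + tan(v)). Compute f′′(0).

Expand as Σ (-1)^k u^k with u equal to the inner function's series.
From the series, [v^2] f = 1; multiply by 2! = 2 to get 2.

2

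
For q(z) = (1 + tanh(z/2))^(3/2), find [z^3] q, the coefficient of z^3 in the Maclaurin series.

Substitute the inner expansion into the outer series and collect powers.
q(0) = 1
q′(0) = 3/4
q′′(0) = 3/16
q′′′(0) = -27/64
So c_3 = q′′′(0)/3! = -9/128.

-9/128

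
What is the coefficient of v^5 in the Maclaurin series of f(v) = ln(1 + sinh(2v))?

12

Substitute the inner expansion into the outer series and collect powers.
f(0) = 0
f′(0) = 2
f′′(0) = -4
f′′′(0) = 24
f^(4)(0) = -160
f^(5)(0) = 1440
So c_5 = f^(5)(0)/5! = 12.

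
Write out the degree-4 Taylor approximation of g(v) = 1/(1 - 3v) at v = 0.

81*v^4 + 27*v^3 + 9*v^2 + 3*v + 1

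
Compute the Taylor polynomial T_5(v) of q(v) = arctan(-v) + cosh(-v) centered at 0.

Combine the two series term by term.

-v^5/5 + v^4/24 + v^3/3 + v^2/2 - v + 1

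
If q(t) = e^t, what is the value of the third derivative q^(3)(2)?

The coefficient of (t - 2)^3 in the expansion is e^(2)/6, so q′′′(2) = 3! * (e^(2)/6) = e^(2).

e^(2)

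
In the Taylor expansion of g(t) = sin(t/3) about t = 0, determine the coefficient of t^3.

-1/162

Use the known series and substitute for the argument.
g(0) = 0
g′(0) = 1/3
g′′(0) = 0
g′′′(0) = -1/27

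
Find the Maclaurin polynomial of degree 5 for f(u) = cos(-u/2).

Apply the Taylor formula c_k = f^(k)(a)/k!.
[u^0] = 1;  [u^1] = 0;  [u^2] = -1/8;  [u^3] = 0;  [u^4] = 1/384;  [u^5] = 0.

u^4/384 - u^2/8 + 1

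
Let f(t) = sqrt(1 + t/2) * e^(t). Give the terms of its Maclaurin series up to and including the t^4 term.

449*t^4/6144 + 103*t^3/384 + 23*t^2/32 + 5*t/4 + 1

Write out both Maclaurin series and multiply, keeping only the needed powers.
[t^0] = 1;  [t^1] = 5/4;  [t^2] = 23/32;  [t^3] = 103/384;  [t^4] = 449/6144.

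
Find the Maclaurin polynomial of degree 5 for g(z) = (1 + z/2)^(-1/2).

-63*z^5/8192 + 35*z^4/2048 - 5*z^3/128 + 3*z^2/32 - z/4 + 1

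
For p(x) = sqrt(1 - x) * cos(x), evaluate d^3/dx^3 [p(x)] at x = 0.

Take the Cauchy product of the two expansions.
The coefficient of x^3 in the expansion is 3/16, so p′′′(0) = 3! * (3/16) = 9/8.

9/8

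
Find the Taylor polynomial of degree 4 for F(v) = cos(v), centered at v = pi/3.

(v - pi/3)^4/48 + sqrt(3)*(v - pi/3)^3/12 - (v - pi/3)^2/4 - sqrt(3)*(v - pi/3)/2 + 1/2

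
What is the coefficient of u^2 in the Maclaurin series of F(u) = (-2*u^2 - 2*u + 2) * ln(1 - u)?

Distribute the polynomial across the series and collect like powers.
[u^0] = 0;  [u^1] = -2;  [u^2] = 1.
So c_2 = F′′(0)/2! = 1.

1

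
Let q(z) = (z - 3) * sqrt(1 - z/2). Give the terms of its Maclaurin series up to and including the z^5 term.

z^5/8192 - z^4/2048 - z^3/128 - 5*z^2/32 + 7*z/4 - 3

Multiply each power in the prefactor through the base expansion.
q(0) = -3
q′(0) = 7/4
q′′(0) = -5/16
q′′′(0) = -3/64
q^(4)(0) = -3/256
q^(5)(0) = 15/1024
The Taylor polynomial is Σ q^(k)(0)/k! · z^k.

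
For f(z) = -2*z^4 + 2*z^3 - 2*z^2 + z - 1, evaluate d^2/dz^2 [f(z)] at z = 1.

The coefficient of (z - 1)^2 in the expansion is -8, so f′′(1) = 2! * (-8) = -16.

-16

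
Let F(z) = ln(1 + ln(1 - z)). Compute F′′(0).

Compose series: expand the inner function first, then feed it into the outer expansion.
The coefficient of z^2 in the expansion is -1, so F′′(0) = 2! * (-1) = -2.

-2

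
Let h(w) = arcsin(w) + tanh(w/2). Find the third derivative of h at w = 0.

Add the two expansions coefficient-wise.
The coefficient of w^3 in the expansion is 1/8, so h′′′(0) = 3! * (1/8) = 3/4.

3/4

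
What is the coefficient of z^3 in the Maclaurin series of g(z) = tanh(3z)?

-9

g(0) = 0
g′(0) = 3
g′′(0) = 0
g′′′(0) = -54
The Taylor polynomial is Σ g^(k)(0)/k! · z^k.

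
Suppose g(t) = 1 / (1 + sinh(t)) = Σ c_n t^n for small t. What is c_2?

Write 1/(1+u) = 1 - u + u^2 - u^3 + ... and substitute the series for u.
g(0) = 1
g′(0) = -1
g′′(0) = 2

1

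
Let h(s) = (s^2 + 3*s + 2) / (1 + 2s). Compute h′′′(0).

Shift and add copies of the series according to the polynomial's terms.
From the series, [s^3] h = -6; multiply by 3! = 6 to get -36.

-36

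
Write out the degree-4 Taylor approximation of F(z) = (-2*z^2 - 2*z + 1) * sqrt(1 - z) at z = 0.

43*z^4/128 + 19*z^3/16 - 9*z^2/8 - 5*z/2 + 1

Multiply each power in the prefactor through the base expansion.
F(0) = 1
F′(0) = -5/2
F′′(0) = -9/4
F′′′(0) = 57/8
F^(4)(0) = 129/16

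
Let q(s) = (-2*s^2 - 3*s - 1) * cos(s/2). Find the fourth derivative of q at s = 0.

Multiply each power in the prefactor through the base expansion.
The coefficient of s^4 in the expansion is 95/384, so q^(4)(0) = 4! * (95/384) = 95/16.

95/16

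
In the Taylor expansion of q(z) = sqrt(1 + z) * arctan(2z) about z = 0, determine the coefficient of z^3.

-35/12

Take the Cauchy product of the two expansions.
So c_3 = q′′′(0)/3! = -35/12.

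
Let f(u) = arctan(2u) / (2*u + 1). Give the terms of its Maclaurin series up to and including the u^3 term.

16*u^3/3 - 4*u^2 + 2*u

Multiply the numerator's expansion by the denominator's geometric series.
f(0) = 0
f′(0) = 2
f′′(0) = -8
f′′′(0) = 32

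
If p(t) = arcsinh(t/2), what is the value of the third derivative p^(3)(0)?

-1/8

The coefficient of t^3 in the expansion is -1/48, so p′′′(0) = 3! * (-1/48) = -1/8.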